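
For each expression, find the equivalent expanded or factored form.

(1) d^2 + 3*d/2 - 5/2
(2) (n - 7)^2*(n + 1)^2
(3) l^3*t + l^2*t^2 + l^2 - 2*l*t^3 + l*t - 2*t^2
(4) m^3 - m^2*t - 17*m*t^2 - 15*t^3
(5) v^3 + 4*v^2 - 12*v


(1) = (d - 1)*(d + 5/2)
(2) = n^4 - 12*n^3 + 22*n^2 + 84*n + 49
(3) = (l - t)*(l + 2*t)*(l*t + 1)
(4) = (m - 5*t)*(m + t)*(m + 3*t)
(5) = v*(v - 2)*(v + 6)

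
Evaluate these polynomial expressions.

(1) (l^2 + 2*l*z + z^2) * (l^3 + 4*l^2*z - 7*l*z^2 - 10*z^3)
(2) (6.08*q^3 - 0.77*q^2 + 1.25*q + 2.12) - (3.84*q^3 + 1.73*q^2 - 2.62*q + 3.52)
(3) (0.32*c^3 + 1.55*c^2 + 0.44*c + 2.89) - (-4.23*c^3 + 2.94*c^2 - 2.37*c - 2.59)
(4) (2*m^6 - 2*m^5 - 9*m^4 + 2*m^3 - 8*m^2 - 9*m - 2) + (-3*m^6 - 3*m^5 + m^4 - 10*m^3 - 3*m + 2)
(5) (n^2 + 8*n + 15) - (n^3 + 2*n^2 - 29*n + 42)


(1) = l^5 + 6*l^4*z + 2*l^3*z^2 - 20*l^2*z^3 - 27*l*z^4 - 10*z^5
(2) = 2.24*q^3 - 2.5*q^2 + 3.87*q - 1.4
(3) = 4.55*c^3 - 1.39*c^2 + 2.81*c + 5.48
(4) = -m^6 - 5*m^5 - 8*m^4 - 8*m^3 - 8*m^2 - 12*m
(5) = -n^3 - n^2 + 37*n - 27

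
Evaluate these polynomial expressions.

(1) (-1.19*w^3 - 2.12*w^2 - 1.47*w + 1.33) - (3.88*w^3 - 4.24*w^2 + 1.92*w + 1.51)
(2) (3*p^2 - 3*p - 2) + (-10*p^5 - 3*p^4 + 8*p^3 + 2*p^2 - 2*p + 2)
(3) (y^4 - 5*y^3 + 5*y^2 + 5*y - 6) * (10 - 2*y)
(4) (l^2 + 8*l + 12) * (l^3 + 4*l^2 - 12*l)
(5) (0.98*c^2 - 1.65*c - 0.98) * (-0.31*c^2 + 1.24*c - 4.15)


(1) = -5.07*w^3 + 2.12*w^2 - 3.39*w - 0.18
(2) = -10*p^5 - 3*p^4 + 8*p^3 + 5*p^2 - 5*p
(3) = -2*y^5 + 20*y^4 - 60*y^3 + 40*y^2 + 62*y - 60
(4) = l^5 + 12*l^4 + 32*l^3 - 48*l^2 - 144*l
(5) = -0.3038*c^4 + 1.7267*c^3 - 5.8092*c^2 + 5.6323*c + 4.067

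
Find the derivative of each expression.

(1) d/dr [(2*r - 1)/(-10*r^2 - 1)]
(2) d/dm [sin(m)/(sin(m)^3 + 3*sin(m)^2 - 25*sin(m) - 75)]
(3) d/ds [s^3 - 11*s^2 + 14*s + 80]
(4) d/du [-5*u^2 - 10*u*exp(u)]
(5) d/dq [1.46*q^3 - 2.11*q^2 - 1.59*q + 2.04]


(1) = 2*(10*r^2 - 10*r - 1)/(100*r^4 + 20*r^2 + 1)
(2) = -(2*sin(m)^3 + 3*sin(m)^2 + 75)*cos(m)/(sin(m)^3 + 3*sin(m)^2 - 25*sin(m) - 75)^2
(3) = 3*s^2 - 22*s + 14
(4) = -10*u*exp(u) - 10*u - 10*exp(u)
(5) = 4.38*q^2 - 4.22*q - 1.59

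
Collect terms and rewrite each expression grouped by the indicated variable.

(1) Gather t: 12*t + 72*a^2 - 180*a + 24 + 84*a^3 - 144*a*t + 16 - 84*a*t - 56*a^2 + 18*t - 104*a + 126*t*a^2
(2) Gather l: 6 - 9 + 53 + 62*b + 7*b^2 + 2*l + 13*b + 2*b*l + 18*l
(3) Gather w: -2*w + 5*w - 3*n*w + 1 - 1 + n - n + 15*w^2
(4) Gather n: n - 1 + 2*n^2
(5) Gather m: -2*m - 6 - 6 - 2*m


(1) = 84*a^3 + 16*a^2 - 284*a + t*(126*a^2 - 228*a + 30) + 40
(2) = 7*b^2 + 75*b + l*(2*b + 20) + 50
(3) = 15*w^2 + w*(3 - 3*n)
(4) = 2*n^2 + n - 1
(5) = -4*m - 12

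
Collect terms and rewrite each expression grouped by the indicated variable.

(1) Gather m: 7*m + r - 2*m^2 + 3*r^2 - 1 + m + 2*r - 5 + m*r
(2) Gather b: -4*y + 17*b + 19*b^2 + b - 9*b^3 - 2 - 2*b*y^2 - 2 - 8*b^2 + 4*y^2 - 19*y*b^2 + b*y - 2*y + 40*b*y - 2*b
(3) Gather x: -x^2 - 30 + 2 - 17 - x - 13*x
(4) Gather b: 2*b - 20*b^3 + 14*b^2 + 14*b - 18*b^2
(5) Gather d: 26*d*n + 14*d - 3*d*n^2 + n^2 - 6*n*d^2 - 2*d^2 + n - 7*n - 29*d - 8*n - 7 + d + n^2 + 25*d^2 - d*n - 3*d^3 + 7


(1) = -2*m^2 + m*(r + 8) + 3*r^2 + 3*r - 6
(2) = -9*b^3 + b^2*(11 - 19*y) + b*(-2*y^2 + 41*y + 16) + 4*y^2 - 6*y - 4
(3) = -x^2 - 14*x - 45
(4) = -20*b^3 - 4*b^2 + 16*b
(5) = -3*d^3 + d^2*(23 - 6*n) + d*(-3*n^2 + 25*n - 14) + 2*n^2 - 14*n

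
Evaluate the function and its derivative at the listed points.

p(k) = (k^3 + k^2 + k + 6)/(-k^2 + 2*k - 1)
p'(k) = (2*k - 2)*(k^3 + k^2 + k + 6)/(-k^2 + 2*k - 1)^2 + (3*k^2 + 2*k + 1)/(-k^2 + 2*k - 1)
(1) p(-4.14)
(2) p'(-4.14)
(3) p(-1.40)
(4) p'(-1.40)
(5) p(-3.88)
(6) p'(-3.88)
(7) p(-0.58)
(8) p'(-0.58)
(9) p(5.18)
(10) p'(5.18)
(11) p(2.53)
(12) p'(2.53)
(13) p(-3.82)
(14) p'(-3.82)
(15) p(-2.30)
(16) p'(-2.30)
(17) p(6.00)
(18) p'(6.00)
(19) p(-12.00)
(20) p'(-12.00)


(1) = 1.97
(2) = -0.91
(3) = -0.66
(4) = -1.26
(5) = 1.73
(6) = -0.90
(7) = -2.23
(8) = -3.16
(9) = -10.13
(10) = -0.41
(11) = -13.30
(12) = 6.59
(13) = 1.68
(14) = -0.90
(15) = 0.29
(16) = -0.95
(17) = -10.56
(18) = -0.62
(19) = 9.41
(20) = -0.97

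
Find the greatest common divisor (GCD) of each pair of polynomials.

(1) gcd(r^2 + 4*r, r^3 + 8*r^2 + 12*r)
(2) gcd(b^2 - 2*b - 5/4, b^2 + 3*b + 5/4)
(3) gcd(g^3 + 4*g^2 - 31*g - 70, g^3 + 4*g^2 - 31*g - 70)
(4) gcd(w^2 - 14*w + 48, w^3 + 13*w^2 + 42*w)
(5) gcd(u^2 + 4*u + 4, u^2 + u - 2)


(1) = gcd(r*(r + 4), r*(r + 2)*(r + 6)) = r
(2) = gcd((b - 5/2)*(b + 1/2), (b + 1/2)*(b + 5/2)) = b + 1/2
(3) = g^3 + 4*g^2 - 31*g - 70
(4) = gcd((w - 8)*(w - 6), w*(w + 6)*(w + 7)) = 1
(5) = gcd((u + 2)^2, (u - 1)*(u + 2)) = u + 2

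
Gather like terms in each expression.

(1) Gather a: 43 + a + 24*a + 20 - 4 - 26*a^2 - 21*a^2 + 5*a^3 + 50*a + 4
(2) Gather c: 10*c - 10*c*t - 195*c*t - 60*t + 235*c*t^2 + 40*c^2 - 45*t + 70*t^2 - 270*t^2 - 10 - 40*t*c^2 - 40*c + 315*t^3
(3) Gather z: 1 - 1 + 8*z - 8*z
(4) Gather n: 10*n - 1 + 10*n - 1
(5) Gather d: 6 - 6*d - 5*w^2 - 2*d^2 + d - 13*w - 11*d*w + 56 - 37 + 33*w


(1) = 5*a^3 - 47*a^2 + 75*a + 63
(2) = c^2*(40 - 40*t) + c*(235*t^2 - 205*t - 30) + 315*t^3 - 200*t^2 - 105*t - 10
(3) = 0
(4) = 20*n - 2
(5) = -2*d^2 + d*(-11*w - 5) - 5*w^2 + 20*w + 25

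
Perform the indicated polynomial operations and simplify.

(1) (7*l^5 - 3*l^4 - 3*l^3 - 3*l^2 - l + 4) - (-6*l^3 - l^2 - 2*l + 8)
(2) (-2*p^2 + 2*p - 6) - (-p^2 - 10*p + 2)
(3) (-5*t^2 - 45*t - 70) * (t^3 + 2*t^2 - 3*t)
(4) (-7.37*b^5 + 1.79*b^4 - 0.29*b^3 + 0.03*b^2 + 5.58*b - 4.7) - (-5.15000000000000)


(1) = 7*l^5 - 3*l^4 + 3*l^3 - 2*l^2 + l - 4
(2) = -p^2 + 12*p - 8
(3) = -5*t^5 - 55*t^4 - 145*t^3 - 5*t^2 + 210*t
(4) = -7.37*b^5 + 1.79*b^4 - 0.29*b^3 + 0.03*b^2 + 5.58*b + 0.45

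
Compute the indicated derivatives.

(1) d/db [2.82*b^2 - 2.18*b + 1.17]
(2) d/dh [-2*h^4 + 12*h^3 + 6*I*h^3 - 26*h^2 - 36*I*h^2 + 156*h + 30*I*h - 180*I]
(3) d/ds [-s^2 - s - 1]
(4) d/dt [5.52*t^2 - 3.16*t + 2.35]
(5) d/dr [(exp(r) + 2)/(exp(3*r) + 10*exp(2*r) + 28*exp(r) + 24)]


(1) = 5.64*b - 2.18
(2) = -8*h^3 + h^2*(36 + 18*I) + h*(-52 - 72*I) + 156 + 30*I
(3) = -2*s - 1
(4) = 11.04*t - 3.16
(5) = 2*(-exp(r) - 4)*exp(r)/(exp(4*r) + 16*exp(3*r) + 88*exp(2*r) + 192*exp(r) + 144)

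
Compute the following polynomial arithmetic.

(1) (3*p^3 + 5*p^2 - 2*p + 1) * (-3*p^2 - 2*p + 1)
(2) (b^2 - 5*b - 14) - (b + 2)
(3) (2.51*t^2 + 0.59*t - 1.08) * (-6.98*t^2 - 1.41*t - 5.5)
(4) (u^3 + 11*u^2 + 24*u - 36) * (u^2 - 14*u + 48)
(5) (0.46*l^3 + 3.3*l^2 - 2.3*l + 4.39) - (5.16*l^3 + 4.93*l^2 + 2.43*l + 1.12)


(1) = -9*p^5 - 21*p^4 - p^3 + 6*p^2 - 4*p + 1
(2) = b^2 - 6*b - 16
(3) = -17.5198*t^4 - 7.6573*t^3 - 7.0985*t^2 - 1.7222*t + 5.94
(4) = u^5 - 3*u^4 - 82*u^3 + 156*u^2 + 1656*u - 1728
(5) = -4.7*l^3 - 1.63*l^2 - 4.73*l + 3.27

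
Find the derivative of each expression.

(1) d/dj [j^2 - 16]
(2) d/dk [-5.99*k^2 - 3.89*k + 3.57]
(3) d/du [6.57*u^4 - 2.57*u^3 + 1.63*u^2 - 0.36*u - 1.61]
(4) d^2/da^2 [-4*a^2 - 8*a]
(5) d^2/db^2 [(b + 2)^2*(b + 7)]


(1) = 2*j
(2) = -11.98*k - 3.89
(3) = 26.28*u^3 - 7.71*u^2 + 3.26*u - 0.36
(4) = -8
(5) = 6*b + 22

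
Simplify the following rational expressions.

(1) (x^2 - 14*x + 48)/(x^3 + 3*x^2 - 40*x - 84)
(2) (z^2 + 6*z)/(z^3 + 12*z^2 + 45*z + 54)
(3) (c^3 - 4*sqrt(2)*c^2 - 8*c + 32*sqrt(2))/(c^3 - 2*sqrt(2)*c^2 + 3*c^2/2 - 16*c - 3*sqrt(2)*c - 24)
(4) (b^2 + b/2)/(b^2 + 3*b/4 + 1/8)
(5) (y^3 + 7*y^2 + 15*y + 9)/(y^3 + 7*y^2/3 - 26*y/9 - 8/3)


(1) = (x - 8)/(x^2 + 9*x + 14)
(2) = z/(z^2 + 6*z + 9)
(3) = (2*c - 4*sqrt(2))/(2*c + 3)
(4) = 4*b/(4*b + 1)
(5) = (9*y^2 + 36*y + 27)/(9*y^2 - 6*y - 8)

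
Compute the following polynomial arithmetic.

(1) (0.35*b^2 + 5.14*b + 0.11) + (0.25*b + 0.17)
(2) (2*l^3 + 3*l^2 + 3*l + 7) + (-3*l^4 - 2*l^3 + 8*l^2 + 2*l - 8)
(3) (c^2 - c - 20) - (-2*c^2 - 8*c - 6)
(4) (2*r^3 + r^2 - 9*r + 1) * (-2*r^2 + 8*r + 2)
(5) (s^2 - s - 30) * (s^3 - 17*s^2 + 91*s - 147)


(1) = 0.35*b^2 + 5.39*b + 0.28
(2) = -3*l^4 + 11*l^2 + 5*l - 1
(3) = 3*c^2 + 7*c - 14
(4) = -4*r^5 + 14*r^4 + 30*r^3 - 72*r^2 - 10*r + 2
(5) = s^5 - 18*s^4 + 78*s^3 + 272*s^2 - 2583*s + 4410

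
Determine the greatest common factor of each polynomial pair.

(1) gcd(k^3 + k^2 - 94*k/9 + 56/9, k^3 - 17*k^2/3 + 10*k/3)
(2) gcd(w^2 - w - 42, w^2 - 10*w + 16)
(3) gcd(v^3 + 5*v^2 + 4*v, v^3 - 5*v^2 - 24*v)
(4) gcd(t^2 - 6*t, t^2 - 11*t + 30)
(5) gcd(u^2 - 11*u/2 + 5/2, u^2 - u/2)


(1) = gcd((k - 7/3)*(k - 2/3)*(k + 4), k*(k - 5)*(k - 2/3)) = k - 2/3
(2) = 1
(3) = v
(4) = gcd(t*(t - 6), (t - 6)*(t - 5)) = t - 6
(5) = u - 1/2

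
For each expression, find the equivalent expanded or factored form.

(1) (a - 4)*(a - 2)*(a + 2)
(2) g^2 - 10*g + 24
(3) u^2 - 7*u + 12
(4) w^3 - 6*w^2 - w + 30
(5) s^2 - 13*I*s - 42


(1) = a^3 - 4*a^2 - 4*a + 16
(2) = (g - 6)*(g - 4)
(3) = (u - 4)*(u - 3)
(4) = (w - 5)*(w - 3)*(w + 2)
(5) = (s - 7*I)*(s - 6*I)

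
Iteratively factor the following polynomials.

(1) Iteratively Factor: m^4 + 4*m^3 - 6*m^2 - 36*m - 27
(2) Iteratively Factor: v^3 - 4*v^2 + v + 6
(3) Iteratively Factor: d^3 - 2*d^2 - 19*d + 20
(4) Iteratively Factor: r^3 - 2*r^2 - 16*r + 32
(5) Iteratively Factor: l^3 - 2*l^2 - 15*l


(1) = (m - 3)*(m^3 + 7*m^2 + 15*m + 9) = (m - 3)*(m + 3)*(m^2 + 4*m + 3) = (m - 3)*(m + 3)^2*(m + 1)
(2) = (v + 1)*(v^2 - 5*v + 6) = (v - 3)*(v + 1)*(v - 2)
(3) = (d + 4)*(d^2 - 6*d + 5) = (d - 5)*(d + 4)*(d - 1)
(4) = (r - 2)*(r^2 - 16) = (r - 4)*(r - 2)*(r + 4)
(5) = (l - 5)*(l^2 + 3*l) = l*(l - 5)*(l + 3)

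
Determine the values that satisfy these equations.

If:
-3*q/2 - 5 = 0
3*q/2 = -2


Then:
No Solution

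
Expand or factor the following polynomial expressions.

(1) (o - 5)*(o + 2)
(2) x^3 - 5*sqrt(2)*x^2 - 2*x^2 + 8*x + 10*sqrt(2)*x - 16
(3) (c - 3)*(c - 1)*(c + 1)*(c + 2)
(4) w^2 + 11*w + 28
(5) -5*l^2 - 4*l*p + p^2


(1) = o^2 - 3*o - 10
(2) = (x - 2)*(x - 4*sqrt(2))*(x - sqrt(2))
(3) = c^4 - c^3 - 7*c^2 + c + 6
(4) = (w + 4)*(w + 7)
(5) = (-5*l + p)*(l + p)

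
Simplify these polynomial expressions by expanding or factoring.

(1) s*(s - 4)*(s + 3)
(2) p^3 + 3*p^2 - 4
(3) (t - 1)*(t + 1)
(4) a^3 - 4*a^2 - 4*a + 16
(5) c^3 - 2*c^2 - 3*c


(1) = s^3 - s^2 - 12*s
(2) = (p - 1)*(p + 2)^2
(3) = t^2 - 1
(4) = (a - 4)*(a - 2)*(a + 2)
(5) = c*(c - 3)*(c + 1)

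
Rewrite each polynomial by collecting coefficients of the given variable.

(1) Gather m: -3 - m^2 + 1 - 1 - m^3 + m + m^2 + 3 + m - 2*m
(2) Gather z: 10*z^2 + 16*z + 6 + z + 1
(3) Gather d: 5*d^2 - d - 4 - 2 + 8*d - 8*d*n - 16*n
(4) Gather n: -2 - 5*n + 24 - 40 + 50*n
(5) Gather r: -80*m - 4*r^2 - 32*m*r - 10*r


(1) = -m^3
(2) = 10*z^2 + 17*z + 7
(3) = 5*d^2 + d*(7 - 8*n) - 16*n - 6
(4) = 45*n - 18
(5) = -80*m - 4*r^2 + r*(-32*m - 10)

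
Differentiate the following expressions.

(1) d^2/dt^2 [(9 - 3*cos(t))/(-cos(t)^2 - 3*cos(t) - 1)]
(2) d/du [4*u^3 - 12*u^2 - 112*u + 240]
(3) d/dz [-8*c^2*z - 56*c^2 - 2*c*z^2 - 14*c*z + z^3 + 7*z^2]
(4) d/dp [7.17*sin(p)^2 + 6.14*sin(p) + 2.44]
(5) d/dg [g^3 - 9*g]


(1) = 6*(-9*(1 - cos(2*t))^2*cos(t) + 15*(1 - cos(2*t))^2 - 173*cos(t) + 60*cos(2*t) + 27*cos(3*t) + 2*cos(5*t) - 216)/(6*cos(t) + cos(2*t) + 3)^3
(2) = 12*u^2 - 24*u - 112
(3) = -8*c^2 - 4*c*z - 14*c + 3*z^2 + 14*z
(4) = (14.34*sin(p) + 6.14)*cos(p)
(5) = 3*g^2 - 9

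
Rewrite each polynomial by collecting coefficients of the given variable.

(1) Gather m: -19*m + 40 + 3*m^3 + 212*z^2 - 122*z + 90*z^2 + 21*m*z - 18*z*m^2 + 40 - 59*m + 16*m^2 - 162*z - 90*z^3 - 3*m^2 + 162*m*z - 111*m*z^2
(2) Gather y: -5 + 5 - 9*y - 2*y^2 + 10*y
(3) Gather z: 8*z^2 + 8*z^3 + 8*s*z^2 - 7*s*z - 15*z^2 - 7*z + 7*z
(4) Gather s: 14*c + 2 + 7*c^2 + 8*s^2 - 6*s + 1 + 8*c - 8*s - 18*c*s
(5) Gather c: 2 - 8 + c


(1) = 3*m^3 + m^2*(13 - 18*z) + m*(-111*z^2 + 183*z - 78) - 90*z^3 + 302*z^2 - 284*z + 80
(2) = -2*y^2 + y
(3) = -7*s*z + 8*z^3 + z^2*(8*s - 7)
(4) = 7*c^2 + 22*c + 8*s^2 + s*(-18*c - 14) + 3
(5) = c - 6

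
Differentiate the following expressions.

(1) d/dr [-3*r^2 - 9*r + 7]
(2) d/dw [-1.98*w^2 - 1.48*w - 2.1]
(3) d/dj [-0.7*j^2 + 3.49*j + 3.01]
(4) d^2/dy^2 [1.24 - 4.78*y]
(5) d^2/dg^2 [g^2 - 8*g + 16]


(1) = -6*r - 9
(2) = -3.96*w - 1.48
(3) = 3.49 - 1.4*j
(4) = 0
(5) = 2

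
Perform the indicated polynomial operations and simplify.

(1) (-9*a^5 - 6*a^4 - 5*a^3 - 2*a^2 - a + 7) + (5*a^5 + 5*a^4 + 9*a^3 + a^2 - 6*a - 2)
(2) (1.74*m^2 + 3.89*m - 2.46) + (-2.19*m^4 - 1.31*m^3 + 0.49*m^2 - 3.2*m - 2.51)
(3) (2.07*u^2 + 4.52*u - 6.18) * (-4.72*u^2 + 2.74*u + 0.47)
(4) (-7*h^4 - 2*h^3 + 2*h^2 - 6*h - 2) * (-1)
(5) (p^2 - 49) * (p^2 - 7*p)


(1) = -4*a^5 - a^4 + 4*a^3 - a^2 - 7*a + 5
(2) = -2.19*m^4 - 1.31*m^3 + 2.23*m^2 + 0.69*m - 4.97
(3) = -9.7704*u^4 - 15.6626*u^3 + 42.5273*u^2 - 14.8088*u - 2.9046
(4) = 7*h^4 + 2*h^3 - 2*h^2 + 6*h + 2
(5) = p^4 - 7*p^3 - 49*p^2 + 343*p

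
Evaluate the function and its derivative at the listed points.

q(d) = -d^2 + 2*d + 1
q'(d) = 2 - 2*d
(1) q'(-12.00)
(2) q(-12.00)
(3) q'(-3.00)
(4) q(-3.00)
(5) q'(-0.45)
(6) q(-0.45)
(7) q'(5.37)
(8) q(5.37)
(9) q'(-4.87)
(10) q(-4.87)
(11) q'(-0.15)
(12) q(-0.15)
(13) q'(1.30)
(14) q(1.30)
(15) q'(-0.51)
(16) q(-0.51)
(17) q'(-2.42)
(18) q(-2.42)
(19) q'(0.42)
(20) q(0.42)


(1) = 26.00
(2) = -167.00
(3) = 8.00
(4) = -14.00
(5) = 2.90
(6) = -0.10
(7) = -8.74
(8) = -17.10
(9) = 11.74
(10) = -32.46
(11) = 2.30
(12) = 0.68
(13) = -0.60
(14) = 1.91
(15) = 3.02
(16) = -0.28
(17) = 6.84
(18) = -9.70
(19) = 1.16
(20) = 1.66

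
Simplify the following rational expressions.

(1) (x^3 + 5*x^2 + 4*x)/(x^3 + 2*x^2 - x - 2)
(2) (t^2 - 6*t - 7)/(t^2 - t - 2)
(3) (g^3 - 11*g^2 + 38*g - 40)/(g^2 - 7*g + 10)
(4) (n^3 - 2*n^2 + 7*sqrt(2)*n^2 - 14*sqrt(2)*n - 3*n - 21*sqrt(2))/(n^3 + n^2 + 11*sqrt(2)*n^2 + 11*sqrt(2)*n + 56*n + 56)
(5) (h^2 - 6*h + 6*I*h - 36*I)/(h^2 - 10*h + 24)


(1) = (x^2 + 4*x)/(x^2 + x - 2)
(2) = (t - 7)/(t - 2)
(3) = g - 4
(4) = (n - 3)/(n + 4*sqrt(2))
(5) = (h + 6*I)/(h - 4)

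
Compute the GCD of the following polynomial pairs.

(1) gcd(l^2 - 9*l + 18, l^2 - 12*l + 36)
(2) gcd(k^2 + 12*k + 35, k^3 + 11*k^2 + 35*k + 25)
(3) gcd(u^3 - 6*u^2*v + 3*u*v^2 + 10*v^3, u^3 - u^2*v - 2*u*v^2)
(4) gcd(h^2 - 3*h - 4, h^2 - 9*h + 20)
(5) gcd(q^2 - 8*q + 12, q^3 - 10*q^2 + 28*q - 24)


(1) = gcd((l - 6)*(l - 3), (l - 6)^2) = l - 6
(2) = gcd((k + 5)*(k + 7), (k + 1)*(k + 5)^2) = k + 5
(3) = gcd((u - 5*v)*(u - 2*v)*(u + v), u*(u - 2*v)*(u + v)) = u^2 - u*v - 2*v^2
(4) = gcd((h - 4)*(h + 1), (h - 5)*(h - 4)) = h - 4
(5) = gcd((q - 6)*(q - 2), (q - 6)*(q - 2)^2) = q^2 - 8*q + 12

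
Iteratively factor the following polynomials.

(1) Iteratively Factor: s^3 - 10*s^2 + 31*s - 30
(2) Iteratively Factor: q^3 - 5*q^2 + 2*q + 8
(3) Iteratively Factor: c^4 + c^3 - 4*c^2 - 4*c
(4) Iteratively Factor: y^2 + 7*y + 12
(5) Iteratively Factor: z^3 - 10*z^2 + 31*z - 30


(1) = (s - 5)*(s^2 - 5*s + 6) = (s - 5)*(s - 3)*(s - 2)
(2) = (q - 2)*(q^2 - 3*q - 4) = (q - 2)*(q + 1)*(q - 4)
(3) = (c)*(c^3 + c^2 - 4*c - 4) = c*(c + 2)*(c^2 - c - 2) = c*(c - 2)*(c + 2)*(c + 1)
(4) = (y + 4)*(y + 3)
(5) = (z - 3)*(z^2 - 7*z + 10) = (z - 3)*(z - 2)*(z - 5)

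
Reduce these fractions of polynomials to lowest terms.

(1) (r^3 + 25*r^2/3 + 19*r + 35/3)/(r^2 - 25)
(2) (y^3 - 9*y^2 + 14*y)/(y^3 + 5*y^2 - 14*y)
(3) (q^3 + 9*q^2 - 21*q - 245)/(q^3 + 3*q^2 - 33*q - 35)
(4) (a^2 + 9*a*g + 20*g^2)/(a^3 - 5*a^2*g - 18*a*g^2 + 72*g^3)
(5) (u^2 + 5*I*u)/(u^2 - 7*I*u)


(1) = (3*r^2 + 10*r + 7)/(3*r - 15)
(2) = (y - 7)/(y + 7)
(3) = (q + 7)/(q + 1)
(4) = (a + 5*g)/(a^2 - 9*a*g + 18*g^2)
(5) = (u + 5*I)/(u - 7*I)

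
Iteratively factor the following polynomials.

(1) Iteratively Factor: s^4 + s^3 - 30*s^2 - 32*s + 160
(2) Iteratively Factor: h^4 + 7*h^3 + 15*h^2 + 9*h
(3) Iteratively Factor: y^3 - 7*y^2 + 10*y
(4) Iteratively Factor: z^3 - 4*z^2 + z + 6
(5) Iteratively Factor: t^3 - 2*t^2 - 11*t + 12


(1) = (s + 4)*(s^3 - 3*s^2 - 18*s + 40) = (s - 5)*(s + 4)*(s^2 + 2*s - 8) = (s - 5)*(s - 2)*(s + 4)*(s + 4)
(2) = (h)*(h^3 + 7*h^2 + 15*h + 9) = h*(h + 3)*(h^2 + 4*h + 3) = h*(h + 3)^2*(h + 1)
(3) = (y - 5)*(y^2 - 2*y) = y*(y - 5)*(y - 2)
(4) = (z - 2)*(z^2 - 2*z - 3) = (z - 3)*(z - 2)*(z + 1)
(5) = (t - 4)*(t^2 + 2*t - 3) = (t - 4)*(t + 3)*(t - 1)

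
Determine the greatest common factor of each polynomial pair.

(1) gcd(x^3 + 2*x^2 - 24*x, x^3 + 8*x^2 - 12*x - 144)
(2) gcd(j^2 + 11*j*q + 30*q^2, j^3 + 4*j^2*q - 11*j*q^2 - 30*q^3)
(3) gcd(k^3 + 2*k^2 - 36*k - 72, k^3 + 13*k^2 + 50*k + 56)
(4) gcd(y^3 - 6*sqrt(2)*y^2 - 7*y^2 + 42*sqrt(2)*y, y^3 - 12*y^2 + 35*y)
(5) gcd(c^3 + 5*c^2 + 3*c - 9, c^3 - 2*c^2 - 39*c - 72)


(1) = x^2 + 2*x - 24
(2) = j + 5*q
(3) = k + 2
(4) = y^2 - 7*y
(5) = gcd((c - 1)*(c + 3)^2, (c - 8)*(c + 3)^2) = c^2 + 6*c + 9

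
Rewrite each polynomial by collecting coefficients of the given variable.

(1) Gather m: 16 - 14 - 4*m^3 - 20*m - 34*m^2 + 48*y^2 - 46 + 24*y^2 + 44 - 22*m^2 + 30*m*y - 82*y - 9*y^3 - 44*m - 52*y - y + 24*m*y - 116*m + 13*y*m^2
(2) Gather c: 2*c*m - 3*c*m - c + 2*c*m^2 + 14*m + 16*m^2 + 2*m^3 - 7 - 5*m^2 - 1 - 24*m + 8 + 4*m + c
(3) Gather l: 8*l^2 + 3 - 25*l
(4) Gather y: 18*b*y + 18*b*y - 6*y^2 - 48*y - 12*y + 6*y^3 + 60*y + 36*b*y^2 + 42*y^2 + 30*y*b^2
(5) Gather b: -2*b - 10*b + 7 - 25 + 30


(1) = -4*m^3 + m^2*(13*y - 56) + m*(54*y - 180) - 9*y^3 + 72*y^2 - 135*y
(2) = c*(2*m^2 - m) + 2*m^3 + 11*m^2 - 6*m
(3) = 8*l^2 - 25*l + 3
(4) = 6*y^3 + y^2*(36*b + 36) + y*(30*b^2 + 36*b)
(5) = 12 - 12*b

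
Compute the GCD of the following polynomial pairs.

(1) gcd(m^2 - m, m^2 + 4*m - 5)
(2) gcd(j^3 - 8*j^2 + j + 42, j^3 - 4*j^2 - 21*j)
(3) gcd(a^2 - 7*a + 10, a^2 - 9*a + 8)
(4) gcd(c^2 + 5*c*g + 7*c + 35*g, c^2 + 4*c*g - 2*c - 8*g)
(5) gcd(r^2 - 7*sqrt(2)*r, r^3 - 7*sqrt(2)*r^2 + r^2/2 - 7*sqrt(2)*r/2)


(1) = gcd(m*(m - 1), (m - 1)*(m + 5)) = m - 1
(2) = gcd((j - 7)*(j - 3)*(j + 2), j*(j - 7)*(j + 3)) = j - 7
(3) = 1
(4) = gcd((c + 7)*(c + 5*g), (c - 2)*(c + 4*g)) = 1
(5) = gcd(r*(r - 7*sqrt(2)), r*(r + 1/2)*(r - 7*sqrt(2))) = r^2 - 7*sqrt(2)*r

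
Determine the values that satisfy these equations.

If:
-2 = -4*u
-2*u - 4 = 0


Then:
No Solution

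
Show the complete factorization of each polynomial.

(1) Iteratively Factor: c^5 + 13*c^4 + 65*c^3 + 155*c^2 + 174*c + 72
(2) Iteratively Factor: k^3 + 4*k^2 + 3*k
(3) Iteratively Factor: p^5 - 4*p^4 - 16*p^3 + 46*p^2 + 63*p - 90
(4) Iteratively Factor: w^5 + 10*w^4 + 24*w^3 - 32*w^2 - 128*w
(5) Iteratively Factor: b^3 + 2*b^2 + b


(1) = (c + 1)*(c^4 + 12*c^3 + 53*c^2 + 102*c + 72) = (c + 1)*(c + 3)*(c^3 + 9*c^2 + 26*c + 24) = (c + 1)*(c + 2)*(c + 3)*(c^2 + 7*c + 12) = (c + 1)*(c + 2)*(c + 3)^2*(c + 4)
(2) = (k + 3)*(k^2 + k) = k*(k + 3)*(k + 1)
(3) = (p - 5)*(p^4 + p^3 - 11*p^2 - 9*p + 18) = (p - 5)*(p - 3)*(p^3 + 4*p^2 + p - 6) = (p - 5)*(p - 3)*(p + 3)*(p^2 + p - 2) = (p - 5)*(p - 3)*(p - 1)*(p + 3)*(p + 2)
(4) = (w)*(w^4 + 10*w^3 + 24*w^2 - 32*w - 128) = w*(w + 4)*(w^3 + 6*w^2 - 32) = w*(w - 2)*(w + 4)*(w^2 + 8*w + 16) = w*(w - 2)*(w + 4)^2*(w + 4)
(5) = (b)*(b^2 + 2*b + 1) = b*(b + 1)*(b + 1)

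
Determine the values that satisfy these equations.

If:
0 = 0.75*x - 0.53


Then:
x = 0.71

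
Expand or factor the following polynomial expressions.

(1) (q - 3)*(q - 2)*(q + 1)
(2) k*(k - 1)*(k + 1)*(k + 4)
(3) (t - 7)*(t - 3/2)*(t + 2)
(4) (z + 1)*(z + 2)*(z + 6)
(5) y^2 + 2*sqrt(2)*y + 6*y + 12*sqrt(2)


(1) = q^3 - 4*q^2 + q + 6
(2) = k^4 + 4*k^3 - k^2 - 4*k
(3) = t^3 - 13*t^2/2 - 13*t/2 + 21
(4) = z^3 + 9*z^2 + 20*z + 12
(5) = (y + 6)*(y + 2*sqrt(2))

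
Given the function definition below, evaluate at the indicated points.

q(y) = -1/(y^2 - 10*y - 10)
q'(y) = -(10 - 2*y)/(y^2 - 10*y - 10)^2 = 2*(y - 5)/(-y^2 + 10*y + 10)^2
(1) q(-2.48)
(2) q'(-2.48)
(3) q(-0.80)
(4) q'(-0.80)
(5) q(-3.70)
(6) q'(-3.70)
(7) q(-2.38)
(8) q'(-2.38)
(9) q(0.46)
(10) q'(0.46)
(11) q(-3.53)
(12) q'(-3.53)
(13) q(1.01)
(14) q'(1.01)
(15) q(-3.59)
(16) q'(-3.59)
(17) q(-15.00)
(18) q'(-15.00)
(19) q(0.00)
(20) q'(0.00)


(1) = -0.05
(2) = -0.03
(3) = 0.74
(4) = -6.27
(5) = -0.02
(6) = -0.01
(7) = -0.05
(8) = -0.04
(9) = 0.07
(10) = -0.04
(11) = -0.03
(12) = -0.01
(13) = 0.05
(14) = -0.02
(15) = -0.03
(16) = -0.01
(17) = -0.00
(18) = -0.00
(19) = 0.10
(20) = -0.10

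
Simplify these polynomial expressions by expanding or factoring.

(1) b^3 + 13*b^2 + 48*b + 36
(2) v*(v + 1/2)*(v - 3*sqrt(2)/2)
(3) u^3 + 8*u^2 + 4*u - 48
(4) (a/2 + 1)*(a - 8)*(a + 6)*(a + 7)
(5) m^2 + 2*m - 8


(1) = (b + 1)*(b + 6)^2
(2) = v^3 - 3*sqrt(2)*v^2/2 + v^2/2 - 3*sqrt(2)*v/4
(3) = (u - 2)*(u + 4)*(u + 6)
(4) = a^4/2 + 7*a^3/2 - 26*a^2 - 230*a - 336
(5) = (m - 2)*(m + 4)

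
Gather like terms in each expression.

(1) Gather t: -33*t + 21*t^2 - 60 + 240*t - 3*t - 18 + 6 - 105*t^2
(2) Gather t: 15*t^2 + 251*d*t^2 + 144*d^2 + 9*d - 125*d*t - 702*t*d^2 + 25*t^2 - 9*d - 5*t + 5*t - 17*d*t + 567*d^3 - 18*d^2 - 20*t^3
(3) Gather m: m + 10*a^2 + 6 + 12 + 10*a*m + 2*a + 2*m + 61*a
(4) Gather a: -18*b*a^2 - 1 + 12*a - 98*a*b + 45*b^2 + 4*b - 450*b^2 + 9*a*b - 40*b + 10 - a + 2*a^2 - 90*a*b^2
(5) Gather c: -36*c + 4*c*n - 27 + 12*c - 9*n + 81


(1) = -84*t^2 + 204*t - 72
(2) = 567*d^3 + 126*d^2 - 20*t^3 + t^2*(251*d + 40) + t*(-702*d^2 - 142*d)
(3) = 10*a^2 + 63*a + m*(10*a + 3) + 18
(4) = a^2*(2 - 18*b) + a*(-90*b^2 - 89*b + 11) - 405*b^2 - 36*b + 9
(5) = c*(4*n - 24) - 9*n + 54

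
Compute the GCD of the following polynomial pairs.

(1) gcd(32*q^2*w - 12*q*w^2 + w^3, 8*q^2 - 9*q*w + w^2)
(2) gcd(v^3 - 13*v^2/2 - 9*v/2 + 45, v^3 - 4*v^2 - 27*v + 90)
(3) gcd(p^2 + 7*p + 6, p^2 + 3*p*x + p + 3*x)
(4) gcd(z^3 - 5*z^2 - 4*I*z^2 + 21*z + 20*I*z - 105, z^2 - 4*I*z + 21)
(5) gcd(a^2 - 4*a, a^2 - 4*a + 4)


(1) = gcd(w*(-8*q + w)*(-4*q + w), (-8*q + w)*(-q + w)) = 8*q - w
(2) = v^2 - 9*v + 18
(3) = p + 1
(4) = z^2 - 4*I*z + 21
(5) = gcd(a*(a - 4), (a - 2)^2) = 1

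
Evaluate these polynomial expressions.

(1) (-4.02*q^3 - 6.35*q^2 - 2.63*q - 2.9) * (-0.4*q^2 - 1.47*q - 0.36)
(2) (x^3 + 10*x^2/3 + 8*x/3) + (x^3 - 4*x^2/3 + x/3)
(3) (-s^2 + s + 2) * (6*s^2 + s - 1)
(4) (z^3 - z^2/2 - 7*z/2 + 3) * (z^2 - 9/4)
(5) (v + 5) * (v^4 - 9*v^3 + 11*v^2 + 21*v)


(1) = 1.608*q^5 + 8.4494*q^4 + 11.8337*q^3 + 7.3121*q^2 + 5.2098*q + 1.044
(2) = 2*x^3 + 2*x^2 + 3*x
(3) = -6*s^4 + 5*s^3 + 14*s^2 + s - 2
(4) = z^5 - z^4/2 - 23*z^3/4 + 33*z^2/8 + 63*z/8 - 27/4
(5) = v^5 - 4*v^4 - 34*v^3 + 76*v^2 + 105*v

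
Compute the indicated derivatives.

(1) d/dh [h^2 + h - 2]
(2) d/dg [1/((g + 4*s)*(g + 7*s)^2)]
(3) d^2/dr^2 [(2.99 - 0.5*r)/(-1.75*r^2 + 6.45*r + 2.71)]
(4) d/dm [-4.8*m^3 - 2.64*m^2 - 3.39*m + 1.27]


(1) = 2*h + 1
(2) = -(3*g + 15*s)/((g + 4*s)^2*(g + 7*s)^3)
(3) = ((16.915 - 5.25*r)*(-1.75*r^2 + 6.45*r + 2.71) - (0.5*r - 2.99)*(3.5*r - 6.45)*(7.0*r - 12.9))/(-1.75*r^2 + 6.45*r + 2.71)^3
(4) = -14.4*m^2 - 5.28*m - 3.39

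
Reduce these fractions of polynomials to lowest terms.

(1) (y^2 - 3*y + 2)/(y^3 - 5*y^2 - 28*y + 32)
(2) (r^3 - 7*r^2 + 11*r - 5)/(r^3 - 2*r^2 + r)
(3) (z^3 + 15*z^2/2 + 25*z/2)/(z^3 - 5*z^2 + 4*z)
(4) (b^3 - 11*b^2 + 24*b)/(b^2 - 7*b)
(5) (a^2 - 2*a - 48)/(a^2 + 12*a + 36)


(1) = (y - 2)/(y^2 - 4*y - 32)
(2) = (r - 5)/r
(3) = (2*z^2 + 15*z + 25)/(2*z^2 - 10*z + 8)
(4) = (b^2 - 11*b + 24)/(b - 7)
(5) = (a - 8)/(a + 6)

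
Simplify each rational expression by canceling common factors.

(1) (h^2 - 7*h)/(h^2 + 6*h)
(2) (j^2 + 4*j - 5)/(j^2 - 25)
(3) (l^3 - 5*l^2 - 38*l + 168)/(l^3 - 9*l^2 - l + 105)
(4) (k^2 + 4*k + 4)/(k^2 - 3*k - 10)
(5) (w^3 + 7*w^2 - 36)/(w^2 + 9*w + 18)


(1) = (h - 7)/(h + 6)
(2) = (j - 1)/(j - 5)
(3) = (l^2 + 2*l - 24)/(l^2 - 2*l - 15)
(4) = (k + 2)/(k - 5)
(5) = w - 2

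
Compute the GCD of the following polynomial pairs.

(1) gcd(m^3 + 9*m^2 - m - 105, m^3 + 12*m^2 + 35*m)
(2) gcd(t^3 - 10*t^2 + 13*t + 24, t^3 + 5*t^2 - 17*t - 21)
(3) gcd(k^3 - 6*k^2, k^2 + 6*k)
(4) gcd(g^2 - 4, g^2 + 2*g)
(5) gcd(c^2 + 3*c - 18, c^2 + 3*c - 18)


(1) = gcd((m - 3)*(m + 5)*(m + 7), m*(m + 5)*(m + 7)) = m^2 + 12*m + 35
(2) = gcd((t - 8)*(t - 3)*(t + 1), (t - 3)*(t + 1)*(t + 7)) = t^2 - 2*t - 3
(3) = k
(4) = g + 2
(5) = c^2 + 3*c - 18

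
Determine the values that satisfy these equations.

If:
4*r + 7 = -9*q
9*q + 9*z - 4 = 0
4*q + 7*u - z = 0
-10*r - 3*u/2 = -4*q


Then:
q = -731/1158
r = -509/1544
u = 1787/3474
z = 3737/3474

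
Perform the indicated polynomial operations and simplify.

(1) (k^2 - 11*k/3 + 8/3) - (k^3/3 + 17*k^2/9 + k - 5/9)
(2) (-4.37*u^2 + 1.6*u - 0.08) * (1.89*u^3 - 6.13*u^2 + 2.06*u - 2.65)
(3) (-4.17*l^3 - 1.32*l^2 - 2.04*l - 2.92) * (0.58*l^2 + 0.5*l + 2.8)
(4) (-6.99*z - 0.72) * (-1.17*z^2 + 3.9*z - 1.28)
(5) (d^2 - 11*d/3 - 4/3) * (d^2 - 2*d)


(1) = -k^3/3 - 8*k^2/9 - 14*k/3 + 29/9
(2) = -8.2593*u^5 + 29.8121*u^4 - 18.9614*u^3 + 15.3669*u^2 - 4.4048*u + 0.212
(3) = -2.4186*l^5 - 2.8506*l^4 - 13.5192*l^3 - 6.4096*l^2 - 7.172*l - 8.176
(4) = 8.1783*z^3 - 26.4186*z^2 + 6.1392*z + 0.9216
(5) = d^4 - 17*d^3/3 + 6*d^2 + 8*d/3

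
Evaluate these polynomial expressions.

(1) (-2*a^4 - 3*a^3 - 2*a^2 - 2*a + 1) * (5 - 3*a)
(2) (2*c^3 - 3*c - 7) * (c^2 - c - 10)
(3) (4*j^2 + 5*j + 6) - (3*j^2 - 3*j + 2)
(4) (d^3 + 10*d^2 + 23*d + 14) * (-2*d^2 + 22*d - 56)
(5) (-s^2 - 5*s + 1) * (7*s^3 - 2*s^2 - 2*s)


(1) = 6*a^5 - a^4 - 9*a^3 - 4*a^2 - 13*a + 5
(2) = 2*c^5 - 2*c^4 - 23*c^3 - 4*c^2 + 37*c + 70
(3) = j^2 + 8*j + 4
(4) = -2*d^5 + 2*d^4 + 118*d^3 - 82*d^2 - 980*d - 784
(5) = -7*s^5 - 33*s^4 + 19*s^3 + 8*s^2 - 2*s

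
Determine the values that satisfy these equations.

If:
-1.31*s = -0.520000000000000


Then:
s = 0.40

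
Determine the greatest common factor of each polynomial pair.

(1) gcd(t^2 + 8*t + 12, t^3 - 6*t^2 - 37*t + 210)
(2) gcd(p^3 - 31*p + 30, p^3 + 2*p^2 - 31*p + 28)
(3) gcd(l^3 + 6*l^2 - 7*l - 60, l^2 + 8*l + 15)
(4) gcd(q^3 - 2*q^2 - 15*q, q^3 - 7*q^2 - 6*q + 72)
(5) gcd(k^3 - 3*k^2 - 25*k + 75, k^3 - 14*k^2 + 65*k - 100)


(1) = t + 6
(2) = p - 1
(3) = l + 5
(4) = gcd(q*(q - 5)*(q + 3), (q - 6)*(q - 4)*(q + 3)) = q + 3
(5) = k - 5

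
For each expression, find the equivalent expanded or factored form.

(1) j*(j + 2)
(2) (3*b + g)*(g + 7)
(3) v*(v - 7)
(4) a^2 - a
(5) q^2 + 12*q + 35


(1) = j^2 + 2*j
(2) = 3*b*g + 21*b + g^2 + 7*g
(3) = v^2 - 7*v
(4) = a*(a - 1)
(5) = (q + 5)*(q + 7)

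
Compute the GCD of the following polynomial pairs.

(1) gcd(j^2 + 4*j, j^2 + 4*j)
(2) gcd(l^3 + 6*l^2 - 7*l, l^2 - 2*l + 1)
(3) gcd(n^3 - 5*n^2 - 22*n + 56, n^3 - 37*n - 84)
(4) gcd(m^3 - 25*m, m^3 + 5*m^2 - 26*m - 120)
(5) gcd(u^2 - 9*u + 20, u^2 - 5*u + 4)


(1) = gcd(j*(j + 4), j*(j + 4)) = j^2 + 4*j
(2) = l - 1
(3) = gcd((n - 7)*(n - 2)*(n + 4), (n - 7)*(n + 3)*(n + 4)) = n^2 - 3*n - 28
(4) = m - 5
(5) = gcd((u - 5)*(u - 4), (u - 4)*(u - 1)) = u - 4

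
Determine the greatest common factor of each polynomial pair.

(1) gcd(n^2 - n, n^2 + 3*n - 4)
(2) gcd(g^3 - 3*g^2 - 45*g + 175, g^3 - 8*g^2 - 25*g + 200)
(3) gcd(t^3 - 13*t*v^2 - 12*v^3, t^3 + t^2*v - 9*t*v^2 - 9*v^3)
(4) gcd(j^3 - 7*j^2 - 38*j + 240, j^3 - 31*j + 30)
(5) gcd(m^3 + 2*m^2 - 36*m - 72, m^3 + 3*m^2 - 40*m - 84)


(1) = n - 1
(2) = g - 5
(3) = t^2 + 4*t*v + 3*v^2
(4) = gcd((j - 8)*(j - 5)*(j + 6), (j - 5)*(j - 1)*(j + 6)) = j^2 + j - 30
(5) = gcd((m - 6)*(m + 2)*(m + 6), (m - 6)*(m + 2)*(m + 7)) = m^2 - 4*m - 12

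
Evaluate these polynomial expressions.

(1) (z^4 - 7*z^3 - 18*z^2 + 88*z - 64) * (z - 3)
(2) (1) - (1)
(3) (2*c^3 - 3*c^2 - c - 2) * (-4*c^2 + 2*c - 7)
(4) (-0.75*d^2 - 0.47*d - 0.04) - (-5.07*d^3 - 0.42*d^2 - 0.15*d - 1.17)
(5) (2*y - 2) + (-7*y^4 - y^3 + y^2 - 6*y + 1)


(1) = z^5 - 10*z^4 + 3*z^3 + 142*z^2 - 328*z + 192
(2) = 0
(3) = -8*c^5 + 16*c^4 - 16*c^3 + 27*c^2 + 3*c + 14
(4) = 5.07*d^3 - 0.33*d^2 - 0.32*d + 1.13
(5) = -7*y^4 - y^3 + y^2 - 4*y - 1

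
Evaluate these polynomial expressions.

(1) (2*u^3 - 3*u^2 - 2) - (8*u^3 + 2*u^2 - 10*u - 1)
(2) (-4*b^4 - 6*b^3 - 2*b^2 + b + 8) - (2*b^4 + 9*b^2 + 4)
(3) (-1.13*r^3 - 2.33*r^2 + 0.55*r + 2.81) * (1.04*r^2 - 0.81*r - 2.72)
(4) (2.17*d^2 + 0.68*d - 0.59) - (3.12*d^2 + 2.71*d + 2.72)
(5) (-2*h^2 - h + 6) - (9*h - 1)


(1) = -6*u^3 - 5*u^2 + 10*u - 1
(2) = -6*b^4 - 6*b^3 - 11*b^2 + b + 4
(3) = -1.1752*r^5 - 1.5079*r^4 + 5.5329*r^3 + 8.8145*r^2 - 3.7721*r - 7.6432
(4) = -0.95*d^2 - 2.03*d - 3.31
(5) = -2*h^2 - 10*h + 7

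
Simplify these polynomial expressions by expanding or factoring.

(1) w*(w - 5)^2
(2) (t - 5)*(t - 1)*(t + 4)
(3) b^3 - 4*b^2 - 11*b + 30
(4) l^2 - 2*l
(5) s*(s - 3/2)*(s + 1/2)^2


(1) = w^3 - 10*w^2 + 25*w
(2) = t^3 - 2*t^2 - 19*t + 20
(3) = (b - 5)*(b - 2)*(b + 3)
(4) = l*(l - 2)
(5) = s^4 - s^3/2 - 5*s^2/4 - 3*s/8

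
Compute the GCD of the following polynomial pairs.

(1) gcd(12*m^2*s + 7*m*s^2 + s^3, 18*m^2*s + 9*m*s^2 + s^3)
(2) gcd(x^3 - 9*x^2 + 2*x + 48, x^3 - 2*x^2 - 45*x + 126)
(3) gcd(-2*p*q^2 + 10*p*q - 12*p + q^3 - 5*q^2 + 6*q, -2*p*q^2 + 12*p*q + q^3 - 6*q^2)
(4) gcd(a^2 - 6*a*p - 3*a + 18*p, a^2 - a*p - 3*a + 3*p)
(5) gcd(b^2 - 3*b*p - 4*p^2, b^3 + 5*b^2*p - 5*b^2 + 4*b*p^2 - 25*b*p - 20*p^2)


(1) = gcd(s*(3*m + s)*(4*m + s), s*(3*m + s)*(6*m + s)) = 3*m*s + s^2
(2) = x - 3
(3) = 2*p - q
(4) = a - 3
(5) = b + p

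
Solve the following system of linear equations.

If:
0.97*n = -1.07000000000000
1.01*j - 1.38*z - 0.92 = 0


Then:
j = 1.36633663366337*z + 0.910891089108911
n = -1.10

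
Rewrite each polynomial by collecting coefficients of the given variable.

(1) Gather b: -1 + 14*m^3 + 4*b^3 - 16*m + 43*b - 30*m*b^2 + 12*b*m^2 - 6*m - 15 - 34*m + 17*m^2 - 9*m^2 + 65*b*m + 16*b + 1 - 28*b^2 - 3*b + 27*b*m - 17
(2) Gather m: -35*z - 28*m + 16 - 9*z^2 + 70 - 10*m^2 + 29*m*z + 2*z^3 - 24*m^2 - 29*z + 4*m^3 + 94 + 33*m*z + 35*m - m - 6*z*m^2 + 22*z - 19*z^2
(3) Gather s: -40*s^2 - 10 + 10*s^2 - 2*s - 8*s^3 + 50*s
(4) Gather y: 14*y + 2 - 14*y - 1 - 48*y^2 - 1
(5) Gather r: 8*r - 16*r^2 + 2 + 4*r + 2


(1) = 4*b^3 + b^2*(-30*m - 28) + b*(12*m^2 + 92*m + 56) + 14*m^3 + 8*m^2 - 56*m - 32
(2) = 4*m^3 + m^2*(-6*z - 34) + m*(62*z + 6) + 2*z^3 - 28*z^2 - 42*z + 180
(3) = -8*s^3 - 30*s^2 + 48*s - 10
(4) = -48*y^2
(5) = -16*r^2 + 12*r + 4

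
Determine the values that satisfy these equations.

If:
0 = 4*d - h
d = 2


Then:
d = 2
h = 8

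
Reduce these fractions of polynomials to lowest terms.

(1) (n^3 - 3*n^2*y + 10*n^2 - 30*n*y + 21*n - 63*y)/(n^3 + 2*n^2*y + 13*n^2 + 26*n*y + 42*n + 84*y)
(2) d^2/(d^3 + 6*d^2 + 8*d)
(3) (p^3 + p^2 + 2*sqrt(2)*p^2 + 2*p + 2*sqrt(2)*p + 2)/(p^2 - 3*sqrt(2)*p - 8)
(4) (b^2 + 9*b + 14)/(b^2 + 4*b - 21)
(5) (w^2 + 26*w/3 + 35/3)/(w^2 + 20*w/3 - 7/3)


(1) = (n^2 - 3*n*y + 3*n - 9*y)/(n^2 + 2*n*y + 6*n + 12*y)
(2) = d/(d^2 + 6*d + 8)
(3) = (p^2 + p*(1 + sqrt(2)) + sqrt(2))/(p - 4*sqrt(2))
(4) = (b + 2)/(b - 3)
(5) = (3*w + 5)/(3*w - 1)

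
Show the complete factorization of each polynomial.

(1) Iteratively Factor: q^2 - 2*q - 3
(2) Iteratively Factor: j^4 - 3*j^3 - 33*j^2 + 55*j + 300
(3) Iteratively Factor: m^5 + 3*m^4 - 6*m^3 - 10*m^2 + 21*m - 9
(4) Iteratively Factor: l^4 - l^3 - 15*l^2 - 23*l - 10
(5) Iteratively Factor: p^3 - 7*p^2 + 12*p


(1) = (q - 3)*(q + 1)
(2) = (j + 4)*(j^3 - 7*j^2 - 5*j + 75) = (j - 5)*(j + 4)*(j^2 - 2*j - 15) = (j - 5)*(j + 3)*(j + 4)*(j - 5)
(3) = (m - 1)*(m^4 + 4*m^3 - 2*m^2 - 12*m + 9) = (m - 1)*(m + 3)*(m^3 + m^2 - 5*m + 3) = (m - 1)*(m + 3)^2*(m^2 - 2*m + 1) = (m - 1)^2*(m + 3)^2*(m - 1)
(4) = (l + 1)*(l^3 - 2*l^2 - 13*l - 10) = (l - 5)*(l + 1)*(l^2 + 3*l + 2) = (l - 5)*(l + 1)*(l + 2)*(l + 1)
(5) = (p - 4)*(p^2 - 3*p) = (p - 4)*(p - 3)*(p)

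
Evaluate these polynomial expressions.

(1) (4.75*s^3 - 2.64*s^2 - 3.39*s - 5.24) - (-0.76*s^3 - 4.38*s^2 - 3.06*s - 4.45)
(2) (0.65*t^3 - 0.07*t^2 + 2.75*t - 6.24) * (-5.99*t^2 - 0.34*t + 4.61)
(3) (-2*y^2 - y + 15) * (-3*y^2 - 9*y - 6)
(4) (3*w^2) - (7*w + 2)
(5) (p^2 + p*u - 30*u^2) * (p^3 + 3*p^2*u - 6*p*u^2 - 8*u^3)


(1) = 5.51*s^3 + 1.74*s^2 - 0.33*s - 0.79
(2) = -3.8935*t^5 + 0.1983*t^4 - 13.4522*t^3 + 36.1199*t^2 + 14.7991*t - 28.7664
(3) = 6*y^4 + 21*y^3 - 24*y^2 - 129*y - 90
(4) = 3*w^2 - 7*w - 2
(5) = p^5 + 4*p^4*u - 33*p^3*u^2 - 104*p^2*u^3 + 172*p*u^4 + 240*u^5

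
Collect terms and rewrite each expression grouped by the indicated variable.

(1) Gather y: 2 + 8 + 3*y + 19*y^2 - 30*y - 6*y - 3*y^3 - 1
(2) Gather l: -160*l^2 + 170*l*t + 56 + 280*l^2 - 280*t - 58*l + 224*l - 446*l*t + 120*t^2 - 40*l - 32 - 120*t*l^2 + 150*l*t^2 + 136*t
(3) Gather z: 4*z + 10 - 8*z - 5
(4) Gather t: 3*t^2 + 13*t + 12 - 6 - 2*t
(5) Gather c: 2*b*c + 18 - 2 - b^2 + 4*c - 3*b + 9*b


(1) = -3*y^3 + 19*y^2 - 33*y + 9
(2) = l^2*(120 - 120*t) + l*(150*t^2 - 276*t + 126) + 120*t^2 - 144*t + 24
(3) = 5 - 4*z
(4) = 3*t^2 + 11*t + 6
(5) = -b^2 + 6*b + c*(2*b + 4) + 16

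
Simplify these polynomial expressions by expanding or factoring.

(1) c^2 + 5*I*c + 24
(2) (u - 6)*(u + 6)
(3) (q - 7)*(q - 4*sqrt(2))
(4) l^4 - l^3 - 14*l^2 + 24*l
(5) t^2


(1) = (c - 3*I)*(c + 8*I)
(2) = u^2 - 36
(3) = q^2 - 7*q - 4*sqrt(2)*q + 28*sqrt(2)
(4) = l*(l - 3)*(l - 2)*(l + 4)
(5) = t^2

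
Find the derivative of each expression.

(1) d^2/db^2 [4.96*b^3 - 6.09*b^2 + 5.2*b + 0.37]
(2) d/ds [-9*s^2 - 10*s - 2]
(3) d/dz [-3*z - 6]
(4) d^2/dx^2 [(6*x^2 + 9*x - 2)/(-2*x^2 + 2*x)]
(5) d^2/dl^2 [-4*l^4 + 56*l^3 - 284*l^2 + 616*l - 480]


(1) = 29.76*b - 12.18
(2) = -18*s - 10
(3) = -3
(4) = (-15*x^3 + 6*x^2 - 6*x + 2)/(x^3*(x^3 - 3*x^2 + 3*x - 1))
(5) = -48*l^2 + 336*l - 568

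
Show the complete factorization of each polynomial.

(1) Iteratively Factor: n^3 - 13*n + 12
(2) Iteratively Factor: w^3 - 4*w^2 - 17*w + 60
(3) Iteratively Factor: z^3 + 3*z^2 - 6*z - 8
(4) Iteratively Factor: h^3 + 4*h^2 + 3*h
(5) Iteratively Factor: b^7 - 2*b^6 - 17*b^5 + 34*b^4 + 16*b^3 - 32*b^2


(1) = (n - 3)*(n^2 + 3*n - 4) = (n - 3)*(n - 1)*(n + 4)
(2) = (w - 3)*(w^2 - w - 20) = (w - 3)*(w + 4)*(w - 5)
(3) = (z + 1)*(z^2 + 2*z - 8) = (z + 1)*(z + 4)*(z - 2)
(4) = (h + 3)*(h^2 + h) = (h + 1)*(h + 3)*(h)
(5) = (b + 1)*(b^6 - 3*b^5 - 14*b^4 + 48*b^3 - 32*b^2) = (b + 1)*(b + 4)*(b^5 - 7*b^4 + 14*b^3 - 8*b^2) = (b - 1)*(b + 1)*(b + 4)*(b^4 - 6*b^3 + 8*b^2) = (b - 4)*(b - 1)*(b + 1)*(b + 4)*(b^3 - 2*b^2) = b*(b - 4)*(b - 1)*(b + 1)*(b + 4)*(b^2 - 2*b) = b*(b - 4)*(b - 2)*(b - 1)*(b + 1)*(b + 4)*(b)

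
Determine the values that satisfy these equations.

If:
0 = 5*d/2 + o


Then:
d = -2*o/5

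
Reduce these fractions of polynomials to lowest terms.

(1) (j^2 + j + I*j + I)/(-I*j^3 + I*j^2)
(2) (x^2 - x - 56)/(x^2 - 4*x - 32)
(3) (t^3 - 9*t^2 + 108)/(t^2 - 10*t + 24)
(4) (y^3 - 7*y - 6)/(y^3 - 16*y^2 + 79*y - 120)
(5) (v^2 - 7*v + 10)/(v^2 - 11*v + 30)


(1) = (I*j^2 + j*(-1 + I) - 1)/(j^3 - j^2)
(2) = (x + 7)/(x + 4)
(3) = (t^2 - 3*t - 18)/(t - 4)
(4) = (y^2 + 3*y + 2)/(y^2 - 13*y + 40)
(5) = (v - 2)/(v - 6)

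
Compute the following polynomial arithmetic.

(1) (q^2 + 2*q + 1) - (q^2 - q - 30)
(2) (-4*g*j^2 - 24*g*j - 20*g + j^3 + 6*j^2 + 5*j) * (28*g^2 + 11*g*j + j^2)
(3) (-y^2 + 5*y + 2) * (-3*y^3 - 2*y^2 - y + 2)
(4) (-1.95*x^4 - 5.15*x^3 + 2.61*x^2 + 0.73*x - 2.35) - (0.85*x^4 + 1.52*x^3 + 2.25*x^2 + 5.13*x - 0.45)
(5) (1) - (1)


(1) = 3*q + 31
(2) = -112*g^3*j^2 - 672*g^3*j - 560*g^3 - 16*g^2*j^3 - 96*g^2*j^2 - 80*g^2*j + 7*g*j^4 + 42*g*j^3 + 35*g*j^2 + j^5 + 6*j^4 + 5*j^3
(3) = 3*y^5 - 13*y^4 - 15*y^3 - 11*y^2 + 8*y + 4
(4) = -2.8*x^4 - 6.67*x^3 + 0.36*x^2 - 4.4*x - 1.9
(5) = 0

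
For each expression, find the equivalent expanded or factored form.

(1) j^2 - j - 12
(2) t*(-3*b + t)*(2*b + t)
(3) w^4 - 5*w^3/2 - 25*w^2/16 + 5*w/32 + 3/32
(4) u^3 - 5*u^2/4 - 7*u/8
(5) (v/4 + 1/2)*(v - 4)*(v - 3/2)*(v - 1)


(1) = (j - 4)*(j + 3)
(2) = -6*b^2*t - b*t^2 + t^3
(3) = (w - 3)*(w - 1/4)*(w + 1/4)*(w + 1/2)
(4) = u*(u - 7/4)*(u + 1/2)
(5) = v^4/4 - 9*v^3/8 - 3*v^2/8 + 17*v/4 - 3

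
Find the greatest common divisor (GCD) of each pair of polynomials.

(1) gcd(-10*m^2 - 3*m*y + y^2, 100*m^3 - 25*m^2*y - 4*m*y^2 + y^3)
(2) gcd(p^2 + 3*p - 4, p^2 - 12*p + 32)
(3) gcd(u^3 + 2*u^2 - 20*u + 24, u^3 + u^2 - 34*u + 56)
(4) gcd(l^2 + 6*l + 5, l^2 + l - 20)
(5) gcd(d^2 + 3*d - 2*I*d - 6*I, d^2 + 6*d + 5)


(1) = -5*m + y
(2) = 1
(3) = u - 2
(4) = gcd((l + 1)*(l + 5), (l - 4)*(l + 5)) = l + 5
(5) = gcd((d + 3)*(d - 2*I), (d + 1)*(d + 5)) = 1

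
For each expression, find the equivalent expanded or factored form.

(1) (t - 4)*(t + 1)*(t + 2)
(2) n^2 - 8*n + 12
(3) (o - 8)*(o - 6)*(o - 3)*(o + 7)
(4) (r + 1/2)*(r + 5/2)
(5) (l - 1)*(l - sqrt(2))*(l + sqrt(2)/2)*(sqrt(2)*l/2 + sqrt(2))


(1) = t^3 - t^2 - 10*t - 8
(2) = (n - 6)*(n - 2)
(3) = o^4 - 10*o^3 - 29*o^2 + 486*o - 1008
(4) = r^2 + 3*r + 5/4
(5) = sqrt(2)*l^4/2 - l^3/2 + sqrt(2)*l^3/2 - 3*sqrt(2)*l^2/2 - l^2/2 - sqrt(2)*l/2 + l + sqrt(2)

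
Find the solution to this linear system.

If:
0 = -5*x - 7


Then:
x = -7/5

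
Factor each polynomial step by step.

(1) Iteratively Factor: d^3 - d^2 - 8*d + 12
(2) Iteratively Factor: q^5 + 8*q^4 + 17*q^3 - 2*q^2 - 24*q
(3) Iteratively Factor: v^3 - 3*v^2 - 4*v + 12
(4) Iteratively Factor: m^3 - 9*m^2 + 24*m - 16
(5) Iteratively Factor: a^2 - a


(1) = (d - 2)*(d^2 + d - 6) = (d - 2)^2*(d + 3)
(2) = (q + 4)*(q^4 + 4*q^3 + q^2 - 6*q) = (q + 3)*(q + 4)*(q^3 + q^2 - 2*q) = (q - 1)*(q + 3)*(q + 4)*(q^2 + 2*q) = (q - 1)*(q + 2)*(q + 3)*(q + 4)*(q)
(3) = (v + 2)*(v^2 - 5*v + 6) = (v - 2)*(v + 2)*(v - 3)
(4) = (m - 4)*(m^2 - 5*m + 4) = (m - 4)*(m - 1)*(m - 4)
(5) = (a - 1)*(a)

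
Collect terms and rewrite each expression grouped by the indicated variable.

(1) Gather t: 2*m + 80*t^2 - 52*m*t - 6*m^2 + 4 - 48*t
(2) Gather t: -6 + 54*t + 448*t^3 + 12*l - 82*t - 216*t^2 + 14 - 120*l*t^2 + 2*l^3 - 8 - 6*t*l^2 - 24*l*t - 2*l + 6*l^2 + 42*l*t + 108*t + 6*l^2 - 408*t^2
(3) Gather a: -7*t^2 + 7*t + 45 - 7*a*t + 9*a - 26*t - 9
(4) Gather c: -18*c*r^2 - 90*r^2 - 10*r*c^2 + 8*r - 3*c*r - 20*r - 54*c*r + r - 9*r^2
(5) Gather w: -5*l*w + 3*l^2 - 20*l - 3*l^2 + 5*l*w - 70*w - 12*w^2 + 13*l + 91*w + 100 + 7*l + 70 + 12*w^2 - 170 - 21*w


(1) = -6*m^2 + 2*m + 80*t^2 + t*(-52*m - 48) + 4
(2) = 2*l^3 + 12*l^2 + 10*l + 448*t^3 + t^2*(-120*l - 624) + t*(-6*l^2 + 18*l + 80)
(3) = a*(9 - 7*t) - 7*t^2 - 19*t + 36
(4) = -10*c^2*r + c*(-18*r^2 - 57*r) - 99*r^2 - 11*r
(5) = 0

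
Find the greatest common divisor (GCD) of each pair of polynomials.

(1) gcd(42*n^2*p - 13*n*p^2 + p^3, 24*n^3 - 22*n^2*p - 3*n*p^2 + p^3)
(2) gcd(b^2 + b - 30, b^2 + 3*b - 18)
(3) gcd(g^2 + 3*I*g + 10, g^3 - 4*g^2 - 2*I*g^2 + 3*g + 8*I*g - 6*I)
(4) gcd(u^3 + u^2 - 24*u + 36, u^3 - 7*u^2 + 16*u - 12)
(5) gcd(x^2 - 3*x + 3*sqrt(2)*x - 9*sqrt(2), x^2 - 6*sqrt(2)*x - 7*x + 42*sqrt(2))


(1) = -6*n + p
(2) = b + 6
(3) = gcd((g - 2*I)*(g + 5*I), (g - 3)*(g - 1)*(g - 2*I)) = g - 2*I
(4) = gcd((u - 3)*(u - 2)*(u + 6), (u - 3)*(u - 2)^2) = u^2 - 5*u + 6
(5) = gcd((x - 3)*(x + 3*sqrt(2)), (x - 7)*(x - 6*sqrt(2))) = 1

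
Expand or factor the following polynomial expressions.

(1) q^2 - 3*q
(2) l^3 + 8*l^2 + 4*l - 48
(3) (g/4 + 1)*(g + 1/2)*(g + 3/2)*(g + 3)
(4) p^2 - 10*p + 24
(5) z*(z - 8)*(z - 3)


(1) = q*(q - 3)
(2) = (l - 2)*(l + 4)*(l + 6)
(3) = g^4/4 + 9*g^3/4 + 107*g^2/16 + 117*g/16 + 9/4
(4) = (p - 6)*(p - 4)
(5) = z^3 - 11*z^2 + 24*z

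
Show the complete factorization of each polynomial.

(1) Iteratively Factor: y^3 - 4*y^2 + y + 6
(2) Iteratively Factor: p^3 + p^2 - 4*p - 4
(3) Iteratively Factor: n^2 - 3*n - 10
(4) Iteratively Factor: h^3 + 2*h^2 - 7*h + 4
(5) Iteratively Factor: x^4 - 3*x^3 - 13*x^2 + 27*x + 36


(1) = (y - 2)*(y^2 - 2*y - 3) = (y - 3)*(y - 2)*(y + 1)
(2) = (p + 2)*(p^2 - p - 2) = (p + 1)*(p + 2)*(p - 2)
(3) = (n + 2)*(n - 5)
(4) = (h - 1)*(h^2 + 3*h - 4) = (h - 1)*(h + 4)*(h - 1)
(5) = (x - 3)*(x^3 - 13*x - 12) = (x - 3)*(x + 3)*(x^2 - 3*x - 4) = (x - 4)*(x - 3)*(x + 3)*(x + 1)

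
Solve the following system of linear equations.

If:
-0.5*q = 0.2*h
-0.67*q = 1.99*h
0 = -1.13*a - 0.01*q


Then:
a = 0.00
h = 0.00
q = 0.00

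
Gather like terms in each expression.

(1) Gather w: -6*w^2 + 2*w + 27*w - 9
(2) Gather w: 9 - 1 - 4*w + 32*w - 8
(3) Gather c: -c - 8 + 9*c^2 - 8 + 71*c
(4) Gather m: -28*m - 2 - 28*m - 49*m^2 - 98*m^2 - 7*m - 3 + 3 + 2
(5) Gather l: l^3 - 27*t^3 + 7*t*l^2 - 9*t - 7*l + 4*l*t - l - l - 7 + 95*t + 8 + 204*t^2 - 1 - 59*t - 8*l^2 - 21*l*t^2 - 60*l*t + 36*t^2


(1) = -6*w^2 + 29*w - 9
(2) = 28*w
(3) = 9*c^2 + 70*c - 16
(4) = -147*m^2 - 63*m
(5) = l^3 + l^2*(7*t - 8) + l*(-21*t^2 - 56*t - 9) - 27*t^3 + 240*t^2 + 27*t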